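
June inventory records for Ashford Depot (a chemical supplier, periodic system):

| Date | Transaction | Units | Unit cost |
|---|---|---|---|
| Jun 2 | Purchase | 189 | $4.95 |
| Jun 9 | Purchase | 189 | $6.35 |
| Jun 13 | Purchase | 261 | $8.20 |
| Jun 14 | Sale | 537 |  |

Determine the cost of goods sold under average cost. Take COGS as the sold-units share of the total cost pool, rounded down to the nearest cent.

Jun 14, sell 537: 537/639 × $4,275.90 → $3,593.36
Ending inventory (cost pool remaining) = $682.54
Check: goods available $4,275.90 = COGS $3,593.36 + ending $682.54

COGS = $3,593.36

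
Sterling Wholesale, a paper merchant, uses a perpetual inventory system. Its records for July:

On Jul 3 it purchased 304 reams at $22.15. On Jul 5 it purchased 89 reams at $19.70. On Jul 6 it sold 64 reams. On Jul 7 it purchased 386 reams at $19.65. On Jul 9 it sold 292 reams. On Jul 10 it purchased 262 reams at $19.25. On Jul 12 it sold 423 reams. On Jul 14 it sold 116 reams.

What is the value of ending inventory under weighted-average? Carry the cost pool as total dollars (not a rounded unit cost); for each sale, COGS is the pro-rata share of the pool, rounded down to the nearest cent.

After Jul 3: 304 on hand, pool $6,733.60 (≈ $22.1500 each)
After Jul 5: 393 on hand, pool $8,486.90 (≈ $21.5952 each)
Jul 6, sell 64: 64/393 × $8,486.90 → $1,382.09
After Jul 7: 715 on hand, pool $14,689.71 (≈ $20.5450 each)
Jul 9, sell 292: 292/715 × $14,689.71 → $5,999.15
After Jul 10: 685 on hand, pool $13,734.06 (≈ $20.0497 each)
Jul 12, sell 423: 423/685 × $13,734.06 → $8,481.03
Jul 14, sell 116: 116/262 × $5,253.03 → $2,325.76
Total COGS = $1,382.09 + $5,999.15 + $8,481.03 + $2,325.76 = $18,188.03
Ending inventory (cost pool remaining) = $2,927.27

Ending inventory = $2,927.27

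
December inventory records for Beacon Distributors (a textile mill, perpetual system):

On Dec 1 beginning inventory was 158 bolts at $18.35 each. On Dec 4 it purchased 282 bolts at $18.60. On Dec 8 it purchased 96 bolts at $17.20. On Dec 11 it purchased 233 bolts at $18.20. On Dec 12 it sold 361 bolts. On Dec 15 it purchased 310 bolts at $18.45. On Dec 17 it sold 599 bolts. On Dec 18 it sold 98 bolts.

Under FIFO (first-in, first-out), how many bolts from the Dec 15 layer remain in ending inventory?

21

Dec 12, 361 sold [FIFO — oldest first]: 158 @ $18.35 + 203 @ $18.60 = $6,675.10
Dec 17, 599 sold [FIFO — oldest first]: 79 @ $18.60 + 96 @ $17.20 + 233 @ $18.20 + 191 @ $18.45 = $10,885.15
Dec 18, 98 sold [FIFO — oldest first]: 98 @ $18.45 = $1,808.10
Total COGS = $6,675.10 + $10,885.15 + $1,808.10 = $19,368.35
Ending inventory: 21 @ $18.45 = $387.45
Check: goods available $19,755.80 = COGS $19,368.35 + ending $387.45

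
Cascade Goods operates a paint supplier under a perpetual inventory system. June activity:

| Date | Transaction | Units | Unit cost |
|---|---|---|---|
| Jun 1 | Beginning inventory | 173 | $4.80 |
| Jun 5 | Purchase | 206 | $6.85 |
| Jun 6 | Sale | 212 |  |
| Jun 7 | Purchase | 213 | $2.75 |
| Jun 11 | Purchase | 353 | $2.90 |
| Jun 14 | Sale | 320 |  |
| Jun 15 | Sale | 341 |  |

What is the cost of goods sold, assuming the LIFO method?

Jun 6, 212 sold [LIFO — newest first]: 206 @ $6.85 + 6 @ $4.80 = $1,439.90
Jun 14, 320 sold [LIFO — newest first]: 320 @ $2.90 = $928.00
Jun 15, 341 sold [LIFO — newest first]: 33 @ $2.90 + 213 @ $2.75 + 95 @ $4.80 = $1,137.45
Total COGS = $1,439.90 + $928.00 + $1,137.45 = $3,505.35
Ending inventory: 72 @ $4.80 = $345.60
Check: goods available $3,850.95 = COGS $3,505.35 + ending $345.60

COGS = $3,505.35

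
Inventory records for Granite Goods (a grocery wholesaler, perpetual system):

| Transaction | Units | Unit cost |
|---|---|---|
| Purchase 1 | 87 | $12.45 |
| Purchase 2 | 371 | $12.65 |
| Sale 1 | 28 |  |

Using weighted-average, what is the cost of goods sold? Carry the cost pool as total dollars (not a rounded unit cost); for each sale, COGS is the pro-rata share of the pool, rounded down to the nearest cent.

After Purchase 1: 87 on hand, pool $1,083.15 (≈ $12.4500 each)
After Purchase 2: 458 on hand, pool $5,776.30 (≈ $12.6120 each)
Sale 1, sell 28: 28/458 × $5,776.30 → $353.13
Ending inventory (cost pool remaining) = $5,423.17

COGS = $353.13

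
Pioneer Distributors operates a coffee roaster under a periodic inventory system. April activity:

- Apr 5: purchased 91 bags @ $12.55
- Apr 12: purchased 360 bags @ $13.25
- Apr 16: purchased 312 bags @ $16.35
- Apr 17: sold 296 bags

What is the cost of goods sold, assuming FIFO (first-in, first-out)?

Apr 17, 296 sold [FIFO — oldest first]: 91 @ $12.55 + 205 @ $13.25 = $3,858.30
Ending inventory: 155 @ $13.25 + 312 @ $16.35 = $7,154.95
Check: goods available $11,013.25 = COGS $3,858.30 + ending $7,154.95

COGS = $3,858.30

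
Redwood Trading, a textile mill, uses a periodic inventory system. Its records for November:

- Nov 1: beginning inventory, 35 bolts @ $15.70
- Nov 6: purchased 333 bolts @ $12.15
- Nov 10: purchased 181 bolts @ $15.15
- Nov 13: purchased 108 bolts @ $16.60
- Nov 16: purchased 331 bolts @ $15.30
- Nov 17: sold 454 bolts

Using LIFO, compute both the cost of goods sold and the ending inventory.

COGS = $7,084.35; ending inventory = $7,110.35

Nov 17, 454 sold [LIFO — newest first]: 331 @ $15.30 + 108 @ $16.60 + 15 @ $15.15 = $7,084.35
Ending inventory: 35 @ $15.70 + 333 @ $12.15 + 166 @ $15.15 = $7,110.35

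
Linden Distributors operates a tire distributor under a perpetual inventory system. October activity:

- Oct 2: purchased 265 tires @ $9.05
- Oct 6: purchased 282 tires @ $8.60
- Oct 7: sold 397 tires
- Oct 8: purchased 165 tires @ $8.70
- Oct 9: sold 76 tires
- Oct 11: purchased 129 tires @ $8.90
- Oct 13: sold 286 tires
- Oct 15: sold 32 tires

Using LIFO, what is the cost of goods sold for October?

COGS = $6,954.55

Oct 7, 397 sold [LIFO — newest first]: 282 @ $8.60 + 115 @ $9.05 = $3,465.95
Oct 9, 76 sold [LIFO — newest first]: 76 @ $8.70 = $661.20
Oct 13, 286 sold [LIFO — newest first]: 129 @ $8.90 + 89 @ $8.70 + 68 @ $9.05 = $2,537.80
Oct 15, 32 sold [LIFO — newest first]: 32 @ $9.05 = $289.60
Total COGS = $3,465.95 + $661.20 + $2,537.80 + $289.60 = $6,954.55
Ending inventory: 50 @ $9.05 = $452.50
Check: goods available $7,407.05 = COGS $6,954.55 + ending $452.50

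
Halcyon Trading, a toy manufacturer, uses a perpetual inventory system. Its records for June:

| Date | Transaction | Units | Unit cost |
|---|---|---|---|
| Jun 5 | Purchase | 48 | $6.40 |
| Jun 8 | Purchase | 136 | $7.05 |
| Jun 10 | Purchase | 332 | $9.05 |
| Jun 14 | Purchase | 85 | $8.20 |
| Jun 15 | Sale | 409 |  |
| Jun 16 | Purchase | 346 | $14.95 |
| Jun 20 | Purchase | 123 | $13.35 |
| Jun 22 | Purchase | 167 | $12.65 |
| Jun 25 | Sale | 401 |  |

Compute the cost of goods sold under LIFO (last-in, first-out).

COGS = $9,043.25

Jun 15, 409 sold [LIFO — newest first]: 85 @ $8.20 + 324 @ $9.05 = $3,629.20
Jun 25, 401 sold [LIFO — newest first]: 167 @ $12.65 + 123 @ $13.35 + 111 @ $14.95 = $5,414.05
Total COGS = $3,629.20 + $5,414.05 = $9,043.25
Ending inventory: 48 @ $6.40 + 136 @ $7.05 + 8 @ $9.05 + 235 @ $14.95 = $4,851.65
Check: goods available $13,894.90 = COGS $9,043.25 + ending $4,851.65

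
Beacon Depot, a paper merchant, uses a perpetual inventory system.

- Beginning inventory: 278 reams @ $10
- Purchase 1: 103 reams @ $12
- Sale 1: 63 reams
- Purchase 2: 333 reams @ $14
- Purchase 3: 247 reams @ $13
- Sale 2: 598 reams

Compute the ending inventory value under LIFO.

Ending inventory = $3,044

Sale 1 (63) [LIFO — newest first]: 63 @ $12 = $756
Sale 2 (598) [LIFO — newest first]: 247 @ $13 + 333 @ $14 + 18 @ $12 = $8,089
Total COGS = $756 + $8,089 = $8,845
Ending inventory: 278 @ $10 + 22 @ $12 = $3,044
Check: goods available $11,889 = COGS $8,845 + ending $3,044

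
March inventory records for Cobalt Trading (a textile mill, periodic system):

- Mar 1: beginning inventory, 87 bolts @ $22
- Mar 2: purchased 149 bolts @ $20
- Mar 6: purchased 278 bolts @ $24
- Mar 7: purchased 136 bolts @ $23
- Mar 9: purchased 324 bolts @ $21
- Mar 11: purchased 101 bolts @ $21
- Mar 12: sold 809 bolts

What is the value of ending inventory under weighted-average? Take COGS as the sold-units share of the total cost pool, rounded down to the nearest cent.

Mar 12, sell 809: 809/1075 × $23,619.00 → $17,774.67
Ending inventory (cost pool remaining) = $5,844.33

Ending inventory = $5,844.33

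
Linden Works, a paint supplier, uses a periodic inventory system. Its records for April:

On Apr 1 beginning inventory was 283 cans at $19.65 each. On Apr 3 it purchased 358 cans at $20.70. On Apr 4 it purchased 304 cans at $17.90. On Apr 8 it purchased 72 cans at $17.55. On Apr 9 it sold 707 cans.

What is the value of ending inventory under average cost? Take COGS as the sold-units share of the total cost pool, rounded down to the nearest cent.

Apr 9, sell 707: 707/1017 × $19,676.75 → $13,678.92
Ending inventory (cost pool remaining) = $5,997.83
Check: goods available $19,676.75 = COGS $13,678.92 + ending $5,997.83

Ending inventory = $5,997.83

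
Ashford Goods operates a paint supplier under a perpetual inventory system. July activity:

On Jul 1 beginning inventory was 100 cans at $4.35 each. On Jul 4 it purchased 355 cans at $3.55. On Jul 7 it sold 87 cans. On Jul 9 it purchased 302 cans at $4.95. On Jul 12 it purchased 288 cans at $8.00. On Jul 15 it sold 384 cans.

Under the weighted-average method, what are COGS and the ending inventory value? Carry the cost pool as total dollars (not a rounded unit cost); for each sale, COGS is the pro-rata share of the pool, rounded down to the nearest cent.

COGS = $2,396.46; ending inventory = $3,097.69

After Jul 1: 100 on hand, pool $435.00 (≈ $4.3500 each)
After Jul 4: 455 on hand, pool $1,695.25 (≈ $3.7258 each)
Jul 7, sell 87: 87/455 × $1,695.25 → $324.14
After Jul 9: 670 on hand, pool $2,866.01 (≈ $4.2776 each)
After Jul 12: 958 on hand, pool $5,170.01 (≈ $5.3967 each)
Jul 15, sell 384: 384/958 × $5,170.01 → $2,072.32
Total COGS = $324.14 + $2,072.32 = $2,396.46
Ending inventory (cost pool remaining) = $3,097.69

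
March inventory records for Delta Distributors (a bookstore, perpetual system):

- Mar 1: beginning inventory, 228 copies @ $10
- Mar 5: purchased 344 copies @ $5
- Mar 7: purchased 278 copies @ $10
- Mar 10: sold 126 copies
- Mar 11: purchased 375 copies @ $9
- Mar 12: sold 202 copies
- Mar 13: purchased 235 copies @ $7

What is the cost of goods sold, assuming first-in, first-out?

Mar 10, 126 sold [FIFO — oldest first]: 126 @ $10 = $1,260
Mar 12, 202 sold [FIFO — oldest first]: 102 @ $10 + 100 @ $5 = $1,520
Total COGS = $1,260 + $1,520 = $2,780
Ending inventory: 244 @ $5 + 278 @ $10 + 375 @ $9 + 235 @ $7 = $9,020
Check: goods available $11,800 = COGS $2,780 + ending $9,020

COGS = $2,780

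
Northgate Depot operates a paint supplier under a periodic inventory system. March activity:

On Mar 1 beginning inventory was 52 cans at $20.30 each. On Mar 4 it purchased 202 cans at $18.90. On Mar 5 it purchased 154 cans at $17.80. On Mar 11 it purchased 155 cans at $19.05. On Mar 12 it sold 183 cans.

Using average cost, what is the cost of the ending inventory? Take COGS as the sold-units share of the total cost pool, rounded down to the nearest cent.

Mar 12, sell 183: 183/563 × $10,567.35 → $3,434.85
Ending inventory (cost pool remaining) = $7,132.50

Ending inventory = $7,132.50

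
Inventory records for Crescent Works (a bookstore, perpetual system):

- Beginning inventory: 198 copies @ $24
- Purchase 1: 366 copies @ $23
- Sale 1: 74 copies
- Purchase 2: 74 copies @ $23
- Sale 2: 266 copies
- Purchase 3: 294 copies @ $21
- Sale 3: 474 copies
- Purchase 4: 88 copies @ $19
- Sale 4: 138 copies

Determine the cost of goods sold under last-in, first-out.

Sale 1 (74) [LIFO — newest first]: 74 @ $23 = $1,702
Sale 2 (266) [LIFO — newest first]: 74 @ $23 + 192 @ $23 = $6,118
Sale 3 (474) [LIFO — newest first]: 294 @ $21 + 100 @ $23 + 80 @ $24 = $10,394
Sale 4 (138) [LIFO — newest first]: 88 @ $19 + 50 @ $24 = $2,872
Total COGS = $1,702 + $6,118 + $10,394 + $2,872 = $21,086
Ending inventory: 68 @ $24 = $1,632
Check: goods available $22,718 = COGS $21,086 + ending $1,632

COGS = $21,086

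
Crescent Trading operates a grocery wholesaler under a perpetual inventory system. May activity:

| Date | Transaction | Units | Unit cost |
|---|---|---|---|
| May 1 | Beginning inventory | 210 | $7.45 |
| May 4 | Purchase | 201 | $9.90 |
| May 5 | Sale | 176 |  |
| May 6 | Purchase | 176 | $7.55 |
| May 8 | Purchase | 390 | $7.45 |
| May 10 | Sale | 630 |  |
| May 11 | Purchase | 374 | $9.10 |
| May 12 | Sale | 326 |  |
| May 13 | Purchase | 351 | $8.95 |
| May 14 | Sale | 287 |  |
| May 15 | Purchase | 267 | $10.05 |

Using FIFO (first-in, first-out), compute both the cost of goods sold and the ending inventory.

May 5, 176 sold [FIFO — oldest first]: 176 @ $7.45 = $1,311.20
May 10, 630 sold [FIFO — oldest first]: 34 @ $7.45 + 201 @ $9.90 + 176 @ $7.55 + 219 @ $7.45 = $5,203.55
May 12, 326 sold [FIFO — oldest first]: 171 @ $7.45 + 155 @ $9.10 = $2,684.45
May 14, 287 sold [FIFO — oldest first]: 219 @ $9.10 + 68 @ $8.95 = $2,601.50
Total COGS = $1,311.20 + $5,203.55 + $2,684.45 + $2,601.50 = $11,800.70
Ending inventory: 283 @ $8.95 + 267 @ $10.05 = $5,216.20

COGS = $11,800.70; ending inventory = $5,216.20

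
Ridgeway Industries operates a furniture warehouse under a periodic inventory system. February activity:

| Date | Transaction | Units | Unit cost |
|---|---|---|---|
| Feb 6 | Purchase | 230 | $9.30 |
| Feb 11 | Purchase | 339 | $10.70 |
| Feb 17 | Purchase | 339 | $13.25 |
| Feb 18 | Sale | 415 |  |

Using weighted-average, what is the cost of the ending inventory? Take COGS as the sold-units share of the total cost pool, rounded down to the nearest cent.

Feb 18, sell 415: 415/908 × $10,258.05 → $4,688.42
Ending inventory (cost pool remaining) = $5,569.63

Ending inventory = $5,569.63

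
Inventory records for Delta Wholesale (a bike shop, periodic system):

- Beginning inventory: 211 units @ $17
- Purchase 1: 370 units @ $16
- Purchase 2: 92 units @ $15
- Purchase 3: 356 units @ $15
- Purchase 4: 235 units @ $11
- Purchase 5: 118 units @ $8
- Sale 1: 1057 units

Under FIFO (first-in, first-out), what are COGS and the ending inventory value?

Sale 1 (1057) [FIFO — oldest first]: 211 @ $17 + 370 @ $16 + 92 @ $15 + 356 @ $15 + 28 @ $11 = $16,535
Ending inventory: 207 @ $11 + 118 @ $8 = $3,221
Check: goods available $19,756 = COGS $16,535 + ending $3,221

COGS = $16,535; ending inventory = $3,221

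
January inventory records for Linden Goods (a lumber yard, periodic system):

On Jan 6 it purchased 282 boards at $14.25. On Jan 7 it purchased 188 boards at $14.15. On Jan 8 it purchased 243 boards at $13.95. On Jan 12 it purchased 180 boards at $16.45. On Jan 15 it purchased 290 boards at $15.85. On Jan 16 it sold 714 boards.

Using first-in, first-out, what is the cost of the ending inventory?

Jan 16, 714 sold [FIFO — oldest first]: 282 @ $14.25 + 188 @ $14.15 + 243 @ $13.95 + 1 @ $16.45 = $10,085.00
Ending inventory: 179 @ $16.45 + 290 @ $15.85 = $7,541.05

Ending inventory = $7,541.05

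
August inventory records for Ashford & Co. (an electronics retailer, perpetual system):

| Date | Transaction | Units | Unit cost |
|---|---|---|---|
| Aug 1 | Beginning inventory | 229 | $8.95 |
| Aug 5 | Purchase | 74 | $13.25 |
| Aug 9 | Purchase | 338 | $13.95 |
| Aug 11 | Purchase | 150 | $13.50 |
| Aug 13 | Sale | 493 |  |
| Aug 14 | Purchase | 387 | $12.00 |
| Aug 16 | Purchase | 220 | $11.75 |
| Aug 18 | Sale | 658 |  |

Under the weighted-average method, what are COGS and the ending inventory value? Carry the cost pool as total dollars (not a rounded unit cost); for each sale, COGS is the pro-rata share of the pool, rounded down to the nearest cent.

After Aug 1: 229 on hand, pool $2,049.55 (≈ $8.9500 each)
After Aug 5: 303 on hand, pool $3,030.05 (≈ $10.0002 each)
After Aug 9: 641 on hand, pool $7,745.15 (≈ $12.0829 each)
After Aug 11: 791 on hand, pool $9,770.15 (≈ $12.3516 each)
Aug 13, sell 493: 493/791 × $9,770.15 → $6,089.36
After Aug 14: 685 on hand, pool $8,324.79 (≈ $12.1530 each)
After Aug 16: 905 on hand, pool $10,909.79 (≈ $12.0550 each)
Aug 18, sell 658: 658/905 × $10,909.79 → $7,932.20
Total COGS = $6,089.36 + $7,932.20 = $14,021.56
Ending inventory (cost pool remaining) = $2,977.59

COGS = $14,021.56; ending inventory = $2,977.59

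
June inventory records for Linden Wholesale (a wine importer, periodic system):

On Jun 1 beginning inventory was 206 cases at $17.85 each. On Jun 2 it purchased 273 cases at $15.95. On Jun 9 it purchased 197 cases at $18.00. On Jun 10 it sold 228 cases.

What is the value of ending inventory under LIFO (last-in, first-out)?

Ending inventory = $7,537.00

Jun 10, 228 sold [LIFO — newest first]: 197 @ $18.00 + 31 @ $15.95 = $4,040.45
Ending inventory: 206 @ $17.85 + 242 @ $15.95 = $7,537.00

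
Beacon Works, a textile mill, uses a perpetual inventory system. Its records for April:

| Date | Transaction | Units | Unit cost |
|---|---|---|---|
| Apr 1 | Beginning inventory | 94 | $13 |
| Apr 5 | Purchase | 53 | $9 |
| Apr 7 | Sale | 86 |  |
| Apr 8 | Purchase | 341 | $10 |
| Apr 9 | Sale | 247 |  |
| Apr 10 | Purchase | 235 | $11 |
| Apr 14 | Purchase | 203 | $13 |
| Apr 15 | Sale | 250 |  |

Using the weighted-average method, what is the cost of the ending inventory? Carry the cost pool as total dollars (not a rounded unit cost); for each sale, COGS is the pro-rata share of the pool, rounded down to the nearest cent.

After Apr 1: 94 on hand, pool $1,222.00 (≈ $13.0000 each)
After Apr 5: 147 on hand, pool $1,699.00 (≈ $11.5578 each)
Apr 7, sell 86: 86/147 × $1,699.00 → $993.97
After Apr 8: 402 on hand, pool $4,115.03 (≈ $10.2364 each)
Apr 9, sell 247: 247/402 × $4,115.03 → $2,528.38
After Apr 10: 390 on hand, pool $4,171.65 (≈ $10.6965 each)
After Apr 14: 593 on hand, pool $6,810.65 (≈ $11.4851 each)
Apr 15, sell 250: 250/593 × $6,810.65 → $2,871.26
Total COGS = $993.97 + $2,528.38 + $2,871.26 = $6,393.61
Ending inventory (cost pool remaining) = $3,939.39

Ending inventory = $3,939.39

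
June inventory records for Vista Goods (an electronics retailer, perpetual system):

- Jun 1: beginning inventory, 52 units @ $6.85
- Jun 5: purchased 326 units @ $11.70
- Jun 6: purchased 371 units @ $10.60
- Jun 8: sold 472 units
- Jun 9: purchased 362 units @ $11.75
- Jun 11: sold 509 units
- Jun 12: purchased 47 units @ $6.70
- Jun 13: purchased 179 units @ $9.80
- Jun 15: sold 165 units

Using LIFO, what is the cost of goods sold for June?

COGS = $12,704.70

Jun 8, 472 sold [LIFO — newest first]: 371 @ $10.60 + 101 @ $11.70 = $5,114.30
Jun 11, 509 sold [LIFO — newest first]: 362 @ $11.75 + 147 @ $11.70 = $5,973.40
Jun 15, 165 sold [LIFO — newest first]: 165 @ $9.80 = $1,617.00
Total COGS = $5,114.30 + $5,973.40 + $1,617.00 = $12,704.70
Ending inventory: 52 @ $6.85 + 78 @ $11.70 + 47 @ $6.70 + 14 @ $9.80 = $1,720.90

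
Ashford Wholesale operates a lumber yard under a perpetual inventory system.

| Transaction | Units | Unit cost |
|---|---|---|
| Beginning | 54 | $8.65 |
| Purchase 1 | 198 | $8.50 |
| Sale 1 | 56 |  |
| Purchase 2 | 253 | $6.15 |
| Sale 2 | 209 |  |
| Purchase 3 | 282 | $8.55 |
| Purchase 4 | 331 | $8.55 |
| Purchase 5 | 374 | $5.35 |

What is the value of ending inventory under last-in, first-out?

Ending inventory = $9,186.75

Sale 1 (56) [LIFO — newest first]: 56 @ $8.50 = $476.00
Sale 2 (209) [LIFO — newest first]: 209 @ $6.15 = $1,285.35
Total COGS = $476.00 + $1,285.35 = $1,761.35
Ending inventory: 54 @ $8.65 + 142 @ $8.50 + 44 @ $6.15 + 282 @ $8.55 + 331 @ $8.55 + 374 @ $5.35 = $9,186.75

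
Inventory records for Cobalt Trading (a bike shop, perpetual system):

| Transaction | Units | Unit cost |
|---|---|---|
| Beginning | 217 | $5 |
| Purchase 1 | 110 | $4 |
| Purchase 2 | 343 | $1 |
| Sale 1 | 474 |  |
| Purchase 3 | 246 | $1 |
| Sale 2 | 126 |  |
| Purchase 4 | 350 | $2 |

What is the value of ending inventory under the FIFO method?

Sale 1 (474) [FIFO — oldest first]: 217 @ $5 + 110 @ $4 + 147 @ $1 = $1,672
Sale 2 (126) [FIFO — oldest first]: 126 @ $1 = $126
Total COGS = $1,672 + $126 = $1,798
Ending inventory: 70 @ $1 + 246 @ $1 + 350 @ $2 = $1,016

Ending inventory = $1,016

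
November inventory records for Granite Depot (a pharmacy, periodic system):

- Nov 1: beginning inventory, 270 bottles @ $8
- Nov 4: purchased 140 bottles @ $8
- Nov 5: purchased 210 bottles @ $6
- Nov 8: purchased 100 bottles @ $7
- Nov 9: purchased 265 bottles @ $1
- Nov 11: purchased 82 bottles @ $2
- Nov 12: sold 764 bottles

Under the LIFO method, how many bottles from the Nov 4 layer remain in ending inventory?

Nov 12, 764 sold [LIFO — newest first]: 82 @ $2 + 265 @ $1 + 100 @ $7 + 210 @ $6 + 107 @ $8 = $3,245
Ending inventory: 270 @ $8 + 33 @ $8 = $2,424

33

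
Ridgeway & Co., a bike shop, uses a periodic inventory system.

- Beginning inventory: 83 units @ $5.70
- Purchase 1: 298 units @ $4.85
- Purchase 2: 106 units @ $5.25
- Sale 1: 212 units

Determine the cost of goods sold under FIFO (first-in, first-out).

Sale 1 (212) [FIFO — oldest first]: 83 @ $5.70 + 129 @ $4.85 = $1,098.75
Ending inventory: 169 @ $4.85 + 106 @ $5.25 = $1,376.15

COGS = $1,098.75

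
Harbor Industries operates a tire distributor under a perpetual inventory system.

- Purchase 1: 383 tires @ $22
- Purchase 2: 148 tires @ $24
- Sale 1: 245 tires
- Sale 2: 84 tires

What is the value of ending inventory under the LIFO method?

Sale 1 (245) [LIFO — newest first]: 148 @ $24 + 97 @ $22 = $5,686
Sale 2 (84) [LIFO — newest first]: 84 @ $22 = $1,848
Total COGS = $5,686 + $1,848 = $7,534
Ending inventory: 202 @ $22 = $4,444
Check: goods available $11,978 = COGS $7,534 + ending $4,444

Ending inventory = $4,444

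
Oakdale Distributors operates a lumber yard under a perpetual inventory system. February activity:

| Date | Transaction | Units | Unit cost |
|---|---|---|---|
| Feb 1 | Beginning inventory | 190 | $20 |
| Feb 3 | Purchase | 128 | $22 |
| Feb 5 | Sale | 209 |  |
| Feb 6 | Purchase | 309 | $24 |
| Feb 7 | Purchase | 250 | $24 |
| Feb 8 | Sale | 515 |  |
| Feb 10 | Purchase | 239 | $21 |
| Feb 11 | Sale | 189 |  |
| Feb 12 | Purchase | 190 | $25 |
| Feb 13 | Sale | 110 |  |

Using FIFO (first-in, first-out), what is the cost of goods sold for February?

COGS = $23,098

Feb 5, 209 sold [FIFO — oldest first]: 190 @ $20 + 19 @ $22 = $4,218
Feb 8, 515 sold [FIFO — oldest first]: 109 @ $22 + 309 @ $24 + 97 @ $24 = $12,142
Feb 11, 189 sold [FIFO — oldest first]: 153 @ $24 + 36 @ $21 = $4,428
Feb 13, 110 sold [FIFO — oldest first]: 110 @ $21 = $2,310
Total COGS = $4,218 + $12,142 + $4,428 + $2,310 = $23,098
Ending inventory: 93 @ $21 + 190 @ $25 = $6,703
Check: goods available $29,801 = COGS $23,098 + ending $6,703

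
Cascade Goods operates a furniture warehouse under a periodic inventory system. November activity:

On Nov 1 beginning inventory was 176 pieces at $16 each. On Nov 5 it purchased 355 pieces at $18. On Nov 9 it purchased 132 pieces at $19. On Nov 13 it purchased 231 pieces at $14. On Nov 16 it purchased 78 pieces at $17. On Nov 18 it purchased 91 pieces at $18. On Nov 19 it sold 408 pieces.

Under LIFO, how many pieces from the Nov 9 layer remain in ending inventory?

124

Nov 19, 408 sold [LIFO — newest first]: 91 @ $18 + 78 @ $17 + 231 @ $14 + 8 @ $19 = $6,350
Ending inventory: 176 @ $16 + 355 @ $18 + 124 @ $19 = $11,562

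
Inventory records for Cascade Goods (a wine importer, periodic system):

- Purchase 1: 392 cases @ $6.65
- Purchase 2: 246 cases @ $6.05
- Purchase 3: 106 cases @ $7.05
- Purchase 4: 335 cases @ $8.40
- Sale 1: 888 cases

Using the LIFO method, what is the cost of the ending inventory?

Sale 1 (888) [LIFO — newest first]: 335 @ $8.40 + 106 @ $7.05 + 246 @ $6.05 + 201 @ $6.65 = $6,386.25
Ending inventory: 191 @ $6.65 = $1,270.15

Ending inventory = $1,270.15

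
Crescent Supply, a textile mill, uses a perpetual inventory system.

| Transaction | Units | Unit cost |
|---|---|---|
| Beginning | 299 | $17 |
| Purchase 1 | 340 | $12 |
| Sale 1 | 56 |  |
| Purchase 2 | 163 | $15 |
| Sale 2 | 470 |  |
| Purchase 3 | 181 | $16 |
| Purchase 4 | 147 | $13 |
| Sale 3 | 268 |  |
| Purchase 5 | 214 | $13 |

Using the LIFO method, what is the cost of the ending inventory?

Ending inventory = $8,434

Sale 1 (56) [LIFO — newest first]: 56 @ $12 = $672
Sale 2 (470) [LIFO — newest first]: 163 @ $15 + 284 @ $12 + 23 @ $17 = $6,244
Sale 3 (268) [LIFO — newest first]: 147 @ $13 + 121 @ $16 = $3,847
Total COGS = $672 + $6,244 + $3,847 = $10,763
Ending inventory: 276 @ $17 + 60 @ $16 + 214 @ $13 = $8,434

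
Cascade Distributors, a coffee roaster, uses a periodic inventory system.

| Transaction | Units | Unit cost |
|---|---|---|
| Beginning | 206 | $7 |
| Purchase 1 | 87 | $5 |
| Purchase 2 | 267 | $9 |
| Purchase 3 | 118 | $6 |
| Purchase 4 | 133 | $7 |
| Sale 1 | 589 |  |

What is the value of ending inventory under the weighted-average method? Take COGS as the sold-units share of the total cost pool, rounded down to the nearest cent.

Sale 1, sell 589: 589/811 × $5,919.00 → $4,298.75
Ending inventory (cost pool remaining) = $1,620.25
Check: goods available $5,919.00 = COGS $4,298.75 + ending $1,620.25

Ending inventory = $1,620.25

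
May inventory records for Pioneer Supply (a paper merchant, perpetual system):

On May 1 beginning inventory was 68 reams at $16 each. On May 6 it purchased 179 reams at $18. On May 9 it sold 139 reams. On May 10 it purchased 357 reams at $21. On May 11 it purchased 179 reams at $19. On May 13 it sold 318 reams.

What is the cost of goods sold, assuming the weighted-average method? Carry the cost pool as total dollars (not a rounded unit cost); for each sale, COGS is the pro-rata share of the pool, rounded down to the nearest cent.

After May 1: 68 on hand, pool $1,088.00 (≈ $16.0000 each)
After May 6: 247 on hand, pool $4,310.00 (≈ $17.4494 each)
May 9, sell 139: 139/247 × $4,310.00 → $2,425.46
After May 10: 465 on hand, pool $9,381.54 (≈ $20.1754 each)
After May 11: 644 on hand, pool $12,782.54 (≈ $19.8487 each)
May 13, sell 318: 318/644 × $12,782.54 → $6,311.87
Total COGS = $2,425.46 + $6,311.87 = $8,737.33
Ending inventory (cost pool remaining) = $6,470.67
Check: goods available $15,208.00 = COGS $8,737.33 + ending $6,470.67

COGS = $8,737.33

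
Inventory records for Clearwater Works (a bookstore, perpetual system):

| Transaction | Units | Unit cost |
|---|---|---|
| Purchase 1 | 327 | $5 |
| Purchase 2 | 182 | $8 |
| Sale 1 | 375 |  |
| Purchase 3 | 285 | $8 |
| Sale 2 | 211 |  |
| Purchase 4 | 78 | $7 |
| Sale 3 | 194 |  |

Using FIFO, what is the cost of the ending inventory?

Ending inventory = $658

Sale 1 (375) [FIFO — oldest first]: 327 @ $5 + 48 @ $8 = $2,019
Sale 2 (211) [FIFO — oldest first]: 134 @ $8 + 77 @ $8 = $1,688
Sale 3 (194) [FIFO — oldest first]: 194 @ $8 = $1,552
Total COGS = $2,019 + $1,688 + $1,552 = $5,259
Ending inventory: 14 @ $8 + 78 @ $7 = $658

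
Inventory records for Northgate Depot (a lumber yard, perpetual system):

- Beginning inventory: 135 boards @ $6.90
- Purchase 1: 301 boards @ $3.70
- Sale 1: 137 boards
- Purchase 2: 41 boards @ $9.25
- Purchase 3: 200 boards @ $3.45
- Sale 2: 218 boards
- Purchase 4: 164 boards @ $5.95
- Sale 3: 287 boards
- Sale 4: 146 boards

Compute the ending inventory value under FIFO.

Sale 1 (137) [FIFO — oldest first]: 135 @ $6.90 + 2 @ $3.70 = $938.90
Sale 2 (218) [FIFO — oldest first]: 218 @ $3.70 = $806.60
Sale 3 (287) [FIFO — oldest first]: 81 @ $3.70 + 41 @ $9.25 + 165 @ $3.45 = $1,248.20
Sale 4 (146) [FIFO — oldest first]: 35 @ $3.45 + 111 @ $5.95 = $781.20
Total COGS = $938.90 + $806.60 + $1,248.20 + $781.20 = $3,774.90
Ending inventory: 53 @ $5.95 = $315.35

Ending inventory = $315.35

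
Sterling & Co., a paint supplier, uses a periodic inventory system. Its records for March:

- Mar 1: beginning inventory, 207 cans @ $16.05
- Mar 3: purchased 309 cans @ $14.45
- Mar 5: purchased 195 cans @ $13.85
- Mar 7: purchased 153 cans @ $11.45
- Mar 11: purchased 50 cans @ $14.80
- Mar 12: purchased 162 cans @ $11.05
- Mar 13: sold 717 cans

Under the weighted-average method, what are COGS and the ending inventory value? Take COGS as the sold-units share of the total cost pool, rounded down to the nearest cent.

Mar 13, sell 717: 717/1076 × $14,770.10 → $9,842.15
Ending inventory (cost pool remaining) = $4,927.95
Check: goods available $14,770.10 = COGS $9,842.15 + ending $4,927.95

COGS = $9,842.15; ending inventory = $4,927.95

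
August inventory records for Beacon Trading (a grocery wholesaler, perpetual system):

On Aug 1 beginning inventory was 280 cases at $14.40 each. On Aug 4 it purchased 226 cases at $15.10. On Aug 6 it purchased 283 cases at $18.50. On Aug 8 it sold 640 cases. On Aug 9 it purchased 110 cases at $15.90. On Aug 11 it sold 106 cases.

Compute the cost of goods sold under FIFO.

COGS = $11,884.60

Aug 8, 640 sold [FIFO — oldest first]: 280 @ $14.40 + 226 @ $15.10 + 134 @ $18.50 = $9,923.60
Aug 11, 106 sold [FIFO — oldest first]: 106 @ $18.50 = $1,961.00
Total COGS = $9,923.60 + $1,961.00 = $11,884.60
Ending inventory: 43 @ $18.50 + 110 @ $15.90 = $2,544.50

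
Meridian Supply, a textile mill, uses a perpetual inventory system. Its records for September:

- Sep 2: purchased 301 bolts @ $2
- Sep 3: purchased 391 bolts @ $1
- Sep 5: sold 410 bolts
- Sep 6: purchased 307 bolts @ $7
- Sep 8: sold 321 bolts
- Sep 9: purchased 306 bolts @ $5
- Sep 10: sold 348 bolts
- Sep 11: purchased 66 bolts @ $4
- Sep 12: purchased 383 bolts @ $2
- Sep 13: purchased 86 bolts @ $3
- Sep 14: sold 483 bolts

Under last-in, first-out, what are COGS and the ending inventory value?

Sep 5, 410 sold [LIFO — newest first]: 391 @ $1 + 19 @ $2 = $429
Sep 8, 321 sold [LIFO — newest first]: 307 @ $7 + 14 @ $2 = $2,177
Sep 10, 348 sold [LIFO — newest first]: 306 @ $5 + 42 @ $2 = $1,614
Sep 14, 483 sold [LIFO — newest first]: 86 @ $3 + 383 @ $2 + 14 @ $4 = $1,080
Total COGS = $429 + $2,177 + $1,614 + $1,080 = $5,300
Ending inventory: 226 @ $2 + 52 @ $4 = $660
Check: goods available $5,960 = COGS $5,300 + ending $660

COGS = $5,300; ending inventory = $660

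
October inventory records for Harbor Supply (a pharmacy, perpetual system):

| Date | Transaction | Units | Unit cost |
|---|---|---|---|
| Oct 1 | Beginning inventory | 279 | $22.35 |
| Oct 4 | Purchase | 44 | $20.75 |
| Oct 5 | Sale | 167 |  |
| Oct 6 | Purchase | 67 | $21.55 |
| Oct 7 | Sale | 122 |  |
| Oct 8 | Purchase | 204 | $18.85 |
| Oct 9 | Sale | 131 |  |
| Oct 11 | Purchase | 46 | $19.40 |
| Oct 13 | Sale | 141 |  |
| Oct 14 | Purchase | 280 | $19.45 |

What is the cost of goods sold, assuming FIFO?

Oct 5, 167 sold [FIFO — oldest first]: 167 @ $22.35 = $3,732.45
Oct 7, 122 sold [FIFO — oldest first]: 112 @ $22.35 + 10 @ $20.75 = $2,710.70
Oct 9, 131 sold [FIFO — oldest first]: 34 @ $20.75 + 67 @ $21.55 + 30 @ $18.85 = $2,714.85
Oct 13, 141 sold [FIFO — oldest first]: 141 @ $18.85 = $2,657.85
Total COGS = $3,732.45 + $2,710.70 + $2,714.85 + $2,657.85 = $11,815.85
Ending inventory: 33 @ $18.85 + 46 @ $19.40 + 280 @ $19.45 = $6,960.45

COGS = $11,815.85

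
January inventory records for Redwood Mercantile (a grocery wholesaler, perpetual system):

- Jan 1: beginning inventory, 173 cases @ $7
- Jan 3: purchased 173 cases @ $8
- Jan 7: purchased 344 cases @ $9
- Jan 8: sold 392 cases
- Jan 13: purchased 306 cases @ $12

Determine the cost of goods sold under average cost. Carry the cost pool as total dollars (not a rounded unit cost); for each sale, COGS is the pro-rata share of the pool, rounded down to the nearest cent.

COGS = $3,233.14

After Jan 1: 173 on hand, pool $1,211.00 (≈ $7.0000 each)
After Jan 3: 346 on hand, pool $2,595.00 (≈ $7.5000 each)
After Jan 7: 690 on hand, pool $5,691.00 (≈ $8.2478 each)
Jan 8, sell 392: 392/690 × $5,691.00 → $3,233.14
After Jan 13: 604 on hand, pool $6,129.86 (≈ $10.1488 each)
Ending inventory (cost pool remaining) = $6,129.86
Check: goods available $9,363.00 = COGS $3,233.14 + ending $6,129.86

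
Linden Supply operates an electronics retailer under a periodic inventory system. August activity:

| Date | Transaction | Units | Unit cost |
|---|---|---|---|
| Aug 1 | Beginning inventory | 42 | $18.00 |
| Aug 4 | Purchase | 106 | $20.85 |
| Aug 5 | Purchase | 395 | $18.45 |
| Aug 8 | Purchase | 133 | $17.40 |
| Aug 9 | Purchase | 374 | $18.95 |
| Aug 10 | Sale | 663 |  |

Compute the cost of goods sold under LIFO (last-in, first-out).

COGS = $12,279.70

Aug 10, 663 sold [LIFO — newest first]: 374 @ $18.95 + 133 @ $17.40 + 156 @ $18.45 = $12,279.70
Ending inventory: 42 @ $18.00 + 106 @ $20.85 + 239 @ $18.45 = $7,375.65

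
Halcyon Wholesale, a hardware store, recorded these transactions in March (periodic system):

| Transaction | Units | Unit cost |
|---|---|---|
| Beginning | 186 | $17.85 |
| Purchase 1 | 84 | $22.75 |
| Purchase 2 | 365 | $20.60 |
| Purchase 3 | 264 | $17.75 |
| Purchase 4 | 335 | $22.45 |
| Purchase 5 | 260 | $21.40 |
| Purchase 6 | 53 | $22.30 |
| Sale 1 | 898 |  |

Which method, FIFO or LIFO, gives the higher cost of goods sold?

LIFO

FIFO COGS: 186 @ $17.85 + 84 @ $22.75 + 365 @ $20.60 + 263 @ $17.75 = $17,418.35
LIFO COGS: 53 @ $22.30 + 260 @ $21.40 + 335 @ $22.45 + 250 @ $17.75 = $18,704.15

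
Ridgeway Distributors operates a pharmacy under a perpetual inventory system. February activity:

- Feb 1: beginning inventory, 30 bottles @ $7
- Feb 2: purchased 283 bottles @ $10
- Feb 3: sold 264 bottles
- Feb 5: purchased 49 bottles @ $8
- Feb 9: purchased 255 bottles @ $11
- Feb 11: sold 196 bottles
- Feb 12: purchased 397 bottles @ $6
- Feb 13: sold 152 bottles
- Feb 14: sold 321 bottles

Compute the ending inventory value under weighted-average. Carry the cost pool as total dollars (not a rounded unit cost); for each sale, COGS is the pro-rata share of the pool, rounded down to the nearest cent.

Ending inventory = $587.12

After Feb 1: 30 on hand, pool $210.00 (≈ $7.0000 each)
After Feb 2: 313 on hand, pool $3,040.00 (≈ $9.7125 each)
Feb 3, sell 264: 264/313 × $3,040.00 → $2,564.08
After Feb 5: 98 on hand, pool $867.92 (≈ $8.8563 each)
After Feb 9: 353 on hand, pool $3,672.92 (≈ $10.4049 each)
Feb 11, sell 196: 196/353 × $3,672.92 → $2,039.35
After Feb 12: 554 on hand, pool $4,015.57 (≈ $7.2483 each)
Feb 13, sell 152: 152/554 × $4,015.57 → $1,101.74
Feb 14, sell 321: 321/402 × $2,913.83 → $2,326.71
Total COGS = $2,564.08 + $2,039.35 + $1,101.74 + $2,326.71 = $8,031.88
Ending inventory (cost pool remaining) = $587.12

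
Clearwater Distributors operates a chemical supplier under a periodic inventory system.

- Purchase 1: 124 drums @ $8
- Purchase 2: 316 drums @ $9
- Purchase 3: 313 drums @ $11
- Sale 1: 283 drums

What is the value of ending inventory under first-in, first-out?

Sale 1 (283) [FIFO — oldest first]: 124 @ $8 + 159 @ $9 = $2,423
Ending inventory: 157 @ $9 + 313 @ $11 = $4,856

Ending inventory = $4,856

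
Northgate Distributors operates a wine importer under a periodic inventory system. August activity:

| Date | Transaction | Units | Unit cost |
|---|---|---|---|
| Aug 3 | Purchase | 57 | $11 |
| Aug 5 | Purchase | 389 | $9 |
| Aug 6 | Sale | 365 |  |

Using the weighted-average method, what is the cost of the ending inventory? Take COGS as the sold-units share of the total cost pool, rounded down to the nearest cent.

Ending inventory = $749.71

Aug 6, sell 365: 365/446 × $4,128.00 → $3,378.29
Ending inventory (cost pool remaining) = $749.71
Check: goods available $4,128.00 = COGS $3,378.29 + ending $749.71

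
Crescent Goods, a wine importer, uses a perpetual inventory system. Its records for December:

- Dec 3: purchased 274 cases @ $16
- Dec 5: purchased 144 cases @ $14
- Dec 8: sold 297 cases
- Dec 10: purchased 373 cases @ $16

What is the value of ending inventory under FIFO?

Dec 8, 297 sold [FIFO — oldest first]: 274 @ $16 + 23 @ $14 = $4,706
Ending inventory: 121 @ $14 + 373 @ $16 = $7,662
Check: goods available $12,368 = COGS $4,706 + ending $7,662

Ending inventory = $7,662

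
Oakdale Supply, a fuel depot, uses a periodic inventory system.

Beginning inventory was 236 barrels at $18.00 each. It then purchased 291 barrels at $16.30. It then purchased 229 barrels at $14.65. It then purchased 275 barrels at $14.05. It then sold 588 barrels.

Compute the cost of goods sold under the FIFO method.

Sale 1 (588) [FIFO — oldest first]: 236 @ $18.00 + 291 @ $16.30 + 61 @ $14.65 = $9,884.95
Ending inventory: 168 @ $14.65 + 275 @ $14.05 = $6,324.95
Check: goods available $16,209.90 = COGS $9,884.95 + ending $6,324.95

COGS = $9,884.95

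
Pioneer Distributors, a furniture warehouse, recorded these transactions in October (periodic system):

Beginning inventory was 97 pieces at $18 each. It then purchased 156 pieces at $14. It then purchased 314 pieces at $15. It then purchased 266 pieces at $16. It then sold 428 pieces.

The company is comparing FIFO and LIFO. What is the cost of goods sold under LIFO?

COGS = $6,686

FIFO COGS: 97 @ $18 + 156 @ $14 + 175 @ $15 = $6,555
LIFO COGS: 266 @ $16 + 162 @ $15 = $6,686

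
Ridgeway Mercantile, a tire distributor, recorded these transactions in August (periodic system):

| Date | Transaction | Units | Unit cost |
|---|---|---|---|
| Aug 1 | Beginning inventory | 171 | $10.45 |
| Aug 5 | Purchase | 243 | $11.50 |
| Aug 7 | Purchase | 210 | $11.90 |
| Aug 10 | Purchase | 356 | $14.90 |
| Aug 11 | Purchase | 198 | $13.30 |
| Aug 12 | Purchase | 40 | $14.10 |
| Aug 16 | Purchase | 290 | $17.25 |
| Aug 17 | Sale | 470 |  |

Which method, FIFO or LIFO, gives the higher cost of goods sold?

FIFO COGS: 171 @ $10.45 + 243 @ $11.50 + 56 @ $11.90 = $5,247.85
LIFO COGS: 290 @ $17.25 + 40 @ $14.10 + 140 @ $13.30 = $7,428.50

LIFO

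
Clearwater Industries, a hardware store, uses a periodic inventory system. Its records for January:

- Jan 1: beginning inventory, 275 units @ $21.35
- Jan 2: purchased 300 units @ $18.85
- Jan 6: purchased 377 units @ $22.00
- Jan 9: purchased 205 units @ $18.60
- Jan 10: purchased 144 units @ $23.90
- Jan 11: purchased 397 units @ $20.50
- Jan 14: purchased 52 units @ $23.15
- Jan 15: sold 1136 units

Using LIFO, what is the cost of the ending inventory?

Ending inventory = $12,384.25

Jan 15, 1136 sold [LIFO — newest first]: 52 @ $23.15 + 397 @ $20.50 + 144 @ $23.90 + 205 @ $18.60 + 338 @ $22.00 = $24,032.90
Ending inventory: 275 @ $21.35 + 300 @ $18.85 + 39 @ $22.00 = $12,384.25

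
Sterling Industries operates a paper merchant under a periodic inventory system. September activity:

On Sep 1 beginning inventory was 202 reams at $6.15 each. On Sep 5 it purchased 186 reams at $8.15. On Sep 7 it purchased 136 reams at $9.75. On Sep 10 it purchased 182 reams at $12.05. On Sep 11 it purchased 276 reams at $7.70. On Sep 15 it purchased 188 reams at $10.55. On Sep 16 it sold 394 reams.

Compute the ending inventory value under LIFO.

Sep 16, 394 sold [LIFO — newest first]: 188 @ $10.55 + 206 @ $7.70 = $3,569.60
Ending inventory: 202 @ $6.15 + 186 @ $8.15 + 136 @ $9.75 + 182 @ $12.05 + 70 @ $7.70 = $6,816.30
Check: goods available $10,385.90 = COGS $3,569.60 + ending $6,816.30

Ending inventory = $6,816.30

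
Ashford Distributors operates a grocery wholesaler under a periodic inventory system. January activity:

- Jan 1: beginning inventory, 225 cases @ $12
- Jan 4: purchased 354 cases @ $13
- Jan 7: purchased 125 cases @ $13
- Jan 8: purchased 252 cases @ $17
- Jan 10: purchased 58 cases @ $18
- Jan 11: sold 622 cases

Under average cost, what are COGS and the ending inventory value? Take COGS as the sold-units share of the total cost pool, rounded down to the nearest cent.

Jan 11, sell 622: 622/1014 × $14,255.00 → $8,744.19
Ending inventory (cost pool remaining) = $5,510.81

COGS = $8,744.19; ending inventory = $5,510.81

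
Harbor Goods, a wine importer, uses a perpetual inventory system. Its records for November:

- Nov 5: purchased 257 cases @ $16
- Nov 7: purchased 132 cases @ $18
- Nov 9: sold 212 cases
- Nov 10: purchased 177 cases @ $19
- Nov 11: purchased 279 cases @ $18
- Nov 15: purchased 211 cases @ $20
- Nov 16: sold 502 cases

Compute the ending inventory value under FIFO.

Nov 9, 212 sold [FIFO — oldest first]: 212 @ $16 = $3,392
Nov 16, 502 sold [FIFO — oldest first]: 45 @ $16 + 132 @ $18 + 177 @ $19 + 148 @ $18 = $9,123
Total COGS = $3,392 + $9,123 = $12,515
Ending inventory: 131 @ $18 + 211 @ $20 = $6,578

Ending inventory = $6,578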